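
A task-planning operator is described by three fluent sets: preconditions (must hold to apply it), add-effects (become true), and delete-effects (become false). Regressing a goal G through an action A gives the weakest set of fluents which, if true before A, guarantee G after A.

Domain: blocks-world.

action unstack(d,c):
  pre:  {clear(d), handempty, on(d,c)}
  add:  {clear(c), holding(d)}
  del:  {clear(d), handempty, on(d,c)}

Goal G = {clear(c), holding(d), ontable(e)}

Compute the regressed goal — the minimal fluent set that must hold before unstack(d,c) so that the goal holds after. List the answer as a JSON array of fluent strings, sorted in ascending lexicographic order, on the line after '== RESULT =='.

Regress:
  G ∩ del = {}  (empty — regression defined)
  G \ add = {clear(c), holding(d), ontable(e)} \ {clear(c), holding(d)} = {ontable(e)}
  ∪ pre   = {ontable(e)} ∪ {clear(d), handempty, on(d,c)}
          = {clear(d), handempty, on(d,c), ontable(e)}

== RESULT ==
["clear(d)", "handempty", "on(d,c)", "ontable(e)"]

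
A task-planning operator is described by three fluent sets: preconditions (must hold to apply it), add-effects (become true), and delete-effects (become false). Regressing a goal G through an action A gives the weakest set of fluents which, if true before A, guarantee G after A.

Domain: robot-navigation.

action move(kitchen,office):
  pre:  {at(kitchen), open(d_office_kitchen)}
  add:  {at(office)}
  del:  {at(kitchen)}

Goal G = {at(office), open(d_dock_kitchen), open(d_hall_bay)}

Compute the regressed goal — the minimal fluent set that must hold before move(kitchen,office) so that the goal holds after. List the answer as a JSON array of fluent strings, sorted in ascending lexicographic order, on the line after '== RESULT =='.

Regress:
  G ∩ del = {}  (empty — regression defined)
  G \ add = {at(office), open(d_dock_kitchen), open(d_hall_bay)} \ {at(office)} = {open(d_dock_kitchen), open(d_hall_bay)}
  ∪ pre   = {open(d_dock_kitchen), open(d_hall_bay)} ∪ {at(kitchen), open(d_office_kitchen)}
          = {at(kitchen), open(d_dock_kitchen), open(d_hall_bay), open(d_office_kitchen)}

== RESULT ==
["at(kitchen)", "open(d_dock_kitchen)", "open(d_hall_bay)", "open(d_office_kitchen)"]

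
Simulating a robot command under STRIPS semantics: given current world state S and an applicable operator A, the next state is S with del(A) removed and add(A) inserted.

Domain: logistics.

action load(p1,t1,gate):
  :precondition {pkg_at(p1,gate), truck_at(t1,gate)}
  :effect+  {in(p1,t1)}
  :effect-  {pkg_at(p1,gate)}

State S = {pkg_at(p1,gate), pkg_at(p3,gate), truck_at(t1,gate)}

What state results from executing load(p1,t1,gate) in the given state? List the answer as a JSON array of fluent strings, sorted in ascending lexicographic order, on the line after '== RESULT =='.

Progress:
  pre ⊆ S: {pkg_at(p1,gate), truck_at(t1,gate)} ⊆ S  — applicable
  S \ del = {pkg_at(p3,gate), truck_at(t1,gate)}
  ∪ add   = {in(p1,t1), pkg_at(p3,gate), truck_at(t1,gate)}

== RESULT ==
["in(p1,t1)", "pkg_at(p3,gate)", "truck_at(t1,gate)"]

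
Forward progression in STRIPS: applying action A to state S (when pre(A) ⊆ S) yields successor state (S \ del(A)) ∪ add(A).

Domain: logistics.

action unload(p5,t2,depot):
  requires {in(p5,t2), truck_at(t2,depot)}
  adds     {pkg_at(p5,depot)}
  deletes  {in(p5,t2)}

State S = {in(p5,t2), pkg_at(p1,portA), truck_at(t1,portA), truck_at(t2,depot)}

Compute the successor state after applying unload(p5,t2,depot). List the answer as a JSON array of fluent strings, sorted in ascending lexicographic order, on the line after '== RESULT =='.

Progress:
  pre ⊆ S: {in(p5,t2), truck_at(t2,depot)} ⊆ S  — applicable
  S \ del = {pkg_at(p1,portA), truck_at(t1,portA), truck_at(t2,depot)}
  ∪ add   = {pkg_at(p1,portA), pkg_at(p5,depot), truck_at(t1,portA), truck_at(t2,depot)}

== RESULT ==
["pkg_at(p1,portA)", "pkg_at(p5,depot)", "truck_at(t1,portA)", "truck_at(t2,depot)"]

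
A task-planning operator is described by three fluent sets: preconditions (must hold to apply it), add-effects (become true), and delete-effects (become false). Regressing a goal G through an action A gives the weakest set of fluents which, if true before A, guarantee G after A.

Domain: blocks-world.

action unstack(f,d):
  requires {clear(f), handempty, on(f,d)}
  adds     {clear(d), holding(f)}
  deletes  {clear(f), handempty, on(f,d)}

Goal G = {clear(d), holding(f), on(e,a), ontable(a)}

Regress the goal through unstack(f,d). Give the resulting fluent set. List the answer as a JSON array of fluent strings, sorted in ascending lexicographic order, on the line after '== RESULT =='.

Regress:
  G ∩ del = {}  (empty — regression defined)
  G \ add = {clear(d), holding(f), on(e,a), ontable(a)} \ {clear(d), holding(f)} = {on(e,a), ontable(a)}
  ∪ pre   = {on(e,a), ontable(a)} ∪ {clear(f), handempty, on(f,d)}
          = {clear(f), handempty, on(e,a), on(f,d), ontable(a)}

== RESULT ==
["clear(f)", "handempty", "on(e,a)", "on(f,d)", "ontable(a)"]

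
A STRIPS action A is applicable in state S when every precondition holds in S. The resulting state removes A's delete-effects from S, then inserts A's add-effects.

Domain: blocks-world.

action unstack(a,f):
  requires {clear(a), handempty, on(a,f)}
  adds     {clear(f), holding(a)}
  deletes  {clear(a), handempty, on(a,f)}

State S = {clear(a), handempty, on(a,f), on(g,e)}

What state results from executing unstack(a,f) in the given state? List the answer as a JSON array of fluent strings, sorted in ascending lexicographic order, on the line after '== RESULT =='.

Progress:
  pre ⊆ S: {clear(a), handempty, on(a,f)} ⊆ S  — applicable
  S \ del = {on(g,e)}
  ∪ add   = {clear(f), holding(a), on(g,e)}

== RESULT ==
["clear(f)", "holding(a)", "on(g,e)"]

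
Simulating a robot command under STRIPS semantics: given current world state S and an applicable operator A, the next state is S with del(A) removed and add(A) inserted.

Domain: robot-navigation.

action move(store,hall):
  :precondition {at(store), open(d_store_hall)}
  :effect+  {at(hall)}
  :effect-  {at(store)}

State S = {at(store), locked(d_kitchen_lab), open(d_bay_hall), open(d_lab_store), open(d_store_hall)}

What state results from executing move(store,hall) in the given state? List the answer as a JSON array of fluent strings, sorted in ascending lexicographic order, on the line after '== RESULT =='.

Progress:
  pre ⊆ S: {at(store), open(d_store_hall)} ⊆ S  — applicable
  S \ del = {locked(d_kitchen_lab), open(d_bay_hall), open(d_lab_store), open(d_store_hall)}
  ∪ add   = {at(hall), locked(d_kitchen_lab), open(d_bay_hall), open(d_lab_store), open(d_store_hall)}

== RESULT ==
["at(hall)", "locked(d_kitchen_lab)", "open(d_bay_hall)", "open(d_lab_store)", "open(d_store_hall)"]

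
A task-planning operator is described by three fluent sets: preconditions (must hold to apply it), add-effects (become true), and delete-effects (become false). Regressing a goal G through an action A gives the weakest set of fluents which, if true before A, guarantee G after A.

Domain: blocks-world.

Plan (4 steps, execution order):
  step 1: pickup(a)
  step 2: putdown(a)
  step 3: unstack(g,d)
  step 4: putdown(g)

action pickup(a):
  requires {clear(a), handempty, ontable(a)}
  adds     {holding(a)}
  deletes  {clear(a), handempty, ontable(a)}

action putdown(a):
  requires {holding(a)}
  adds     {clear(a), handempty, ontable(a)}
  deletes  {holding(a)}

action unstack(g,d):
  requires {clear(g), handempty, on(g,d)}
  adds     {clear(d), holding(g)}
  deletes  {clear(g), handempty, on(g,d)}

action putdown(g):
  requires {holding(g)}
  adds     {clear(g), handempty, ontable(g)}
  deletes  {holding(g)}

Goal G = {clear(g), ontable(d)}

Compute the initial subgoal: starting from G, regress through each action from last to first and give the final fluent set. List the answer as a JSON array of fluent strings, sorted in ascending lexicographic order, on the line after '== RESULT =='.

Regress step by step:
  through step 4 (putdown(g)): drop {clear(g)}, keep {ontable(d)}, require {holding(g)}
    → {holding(g), ontable(d)}
  through step 3 (unstack(g,d)): drop {holding(g)}, keep {ontable(d)}, require {clear(g), handempty, on(g,d)}
    → {clear(g), handempty, on(g,d), ontable(d)}
  through step 2 (putdown(a)): drop {handempty}, keep {clear(g), on(g,d), ontable(d)}, require {holding(a)}
    → {clear(g), holding(a), on(g,d), ontable(d)}
  through step 1 (pickup(a)): drop {holding(a)}, keep {clear(g), on(g,d), ontable(d)}, require {clear(a), handempty, ontable(a)}
    → {clear(a), clear(g), handempty, on(g,d), ontable(a), ontable(d)}

== RESULT ==
["clear(a)", "clear(g)", "handempty", "on(g,d)", "ontable(a)", "ontable(d)"]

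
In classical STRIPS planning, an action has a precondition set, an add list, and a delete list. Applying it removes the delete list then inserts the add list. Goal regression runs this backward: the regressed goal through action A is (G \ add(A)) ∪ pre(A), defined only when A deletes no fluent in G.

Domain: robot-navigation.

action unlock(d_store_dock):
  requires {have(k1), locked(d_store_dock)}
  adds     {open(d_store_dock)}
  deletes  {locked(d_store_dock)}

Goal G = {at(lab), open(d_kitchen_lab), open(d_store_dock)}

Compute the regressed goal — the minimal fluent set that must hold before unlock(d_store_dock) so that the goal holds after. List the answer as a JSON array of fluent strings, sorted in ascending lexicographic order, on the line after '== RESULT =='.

Regress:
  G ∩ del = {}  (empty — regression defined)
  G \ add = {at(lab), open(d_kitchen_lab), open(d_store_dock)} \ {open(d_store_dock)} = {at(lab), open(d_kitchen_lab)}
  ∪ pre   = {at(lab), open(d_kitchen_lab)} ∪ {have(k1), locked(d_store_dock)}
          = {at(lab), have(k1), locked(d_store_dock), open(d_kitchen_lab)}

== RESULT ==
["at(lab)", "have(k1)", "locked(d_store_dock)", "open(d_kitchen_lab)"]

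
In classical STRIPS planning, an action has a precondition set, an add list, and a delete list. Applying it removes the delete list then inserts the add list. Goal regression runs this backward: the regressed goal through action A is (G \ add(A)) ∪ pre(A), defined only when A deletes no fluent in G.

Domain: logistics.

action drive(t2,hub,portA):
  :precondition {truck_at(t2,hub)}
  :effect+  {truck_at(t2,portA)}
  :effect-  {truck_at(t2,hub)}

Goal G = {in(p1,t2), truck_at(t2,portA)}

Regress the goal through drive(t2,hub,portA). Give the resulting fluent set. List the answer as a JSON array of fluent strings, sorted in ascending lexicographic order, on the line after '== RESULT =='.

Regress:
  G ∩ del = {}  (empty — regression defined)
  G \ add = {in(p1,t2), truck_at(t2,portA)} \ {truck_at(t2,portA)} = {in(p1,t2)}
  ∪ pre   = {in(p1,t2)} ∪ {truck_at(t2,hub)}
          = {in(p1,t2), truck_at(t2,hub)}

== RESULT ==
["in(p1,t2)", "truck_at(t2,hub)"]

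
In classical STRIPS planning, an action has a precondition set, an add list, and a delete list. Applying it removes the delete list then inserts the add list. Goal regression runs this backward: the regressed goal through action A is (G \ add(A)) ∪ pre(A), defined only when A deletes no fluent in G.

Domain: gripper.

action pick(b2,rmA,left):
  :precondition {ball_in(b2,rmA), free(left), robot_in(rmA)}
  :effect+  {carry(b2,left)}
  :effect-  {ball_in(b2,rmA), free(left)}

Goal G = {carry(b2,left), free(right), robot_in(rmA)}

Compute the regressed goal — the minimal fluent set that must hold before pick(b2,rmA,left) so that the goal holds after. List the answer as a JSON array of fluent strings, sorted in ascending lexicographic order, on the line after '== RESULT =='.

Regress:
  G ∩ del = {}  (empty — regression defined)
  G \ add = {carry(b2,left), free(right), robot_in(rmA)} \ {carry(b2,left)} = {free(right), robot_in(rmA)}
  ∪ pre   = {free(right), robot_in(rmA)} ∪ {ball_in(b2,rmA), free(left), robot_in(rmA)}
          = {ball_in(b2,rmA), free(left), free(right), robot_in(rmA)}

== RESULT ==
["ball_in(b2,rmA)", "free(left)", "free(right)", "robot_in(rmA)"]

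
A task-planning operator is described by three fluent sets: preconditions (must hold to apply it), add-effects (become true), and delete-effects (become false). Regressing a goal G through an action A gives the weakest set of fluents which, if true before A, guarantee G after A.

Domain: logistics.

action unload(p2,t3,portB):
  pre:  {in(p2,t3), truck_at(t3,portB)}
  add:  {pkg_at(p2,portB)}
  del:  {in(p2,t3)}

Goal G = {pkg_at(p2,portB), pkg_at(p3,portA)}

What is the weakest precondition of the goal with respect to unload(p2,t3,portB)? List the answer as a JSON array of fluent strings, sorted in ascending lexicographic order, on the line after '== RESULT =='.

Regress:
  G ∩ del = {}  (empty — regression defined)
  G \ add = {pkg_at(p2,portB), pkg_at(p3,portA)} \ {pkg_at(p2,portB)} = {pkg_at(p3,portA)}
  ∪ pre   = {pkg_at(p3,portA)} ∪ {in(p2,t3), truck_at(t3,portB)}
          = {in(p2,t3), pkg_at(p3,portA), truck_at(t3,portB)}

== RESULT ==
["in(p2,t3)", "pkg_at(p3,portA)", "truck_at(t3,portB)"]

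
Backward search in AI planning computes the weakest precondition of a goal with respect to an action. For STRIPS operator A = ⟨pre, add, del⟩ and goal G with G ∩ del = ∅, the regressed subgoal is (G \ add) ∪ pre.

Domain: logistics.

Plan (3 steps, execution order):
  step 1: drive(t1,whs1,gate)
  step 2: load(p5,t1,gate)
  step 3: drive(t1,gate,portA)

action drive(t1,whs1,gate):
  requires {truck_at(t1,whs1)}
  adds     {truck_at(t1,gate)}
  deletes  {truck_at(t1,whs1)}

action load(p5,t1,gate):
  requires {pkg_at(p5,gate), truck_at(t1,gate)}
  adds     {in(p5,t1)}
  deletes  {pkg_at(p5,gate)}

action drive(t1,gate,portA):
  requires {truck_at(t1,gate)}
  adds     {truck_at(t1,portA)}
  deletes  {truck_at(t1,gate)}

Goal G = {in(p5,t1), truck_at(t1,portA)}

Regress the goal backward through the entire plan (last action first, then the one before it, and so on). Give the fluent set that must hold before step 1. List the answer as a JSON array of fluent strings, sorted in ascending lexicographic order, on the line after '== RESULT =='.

Regress step by step:
  through step 3 (drive(t1,gate,portA)): drop {truck_at(t1,portA)}, keep {in(p5,t1)}, require {truck_at(t1,gate)}
    → {in(p5,t1), truck_at(t1,gate)}
  through step 2 (load(p5,t1,gate)): drop {in(p5,t1)}, keep {truck_at(t1,gate)}, require {pkg_at(p5,gate), truck_at(t1,gate)}
    → {pkg_at(p5,gate), truck_at(t1,gate)}
  through step 1 (drive(t1,whs1,gate)): drop {truck_at(t1,gate)}, keep {pkg_at(p5,gate)}, require {truck_at(t1,whs1)}
    → {pkg_at(p5,gate), truck_at(t1,whs1)}

== RESULT ==
["pkg_at(p5,gate)", "truck_at(t1,whs1)"]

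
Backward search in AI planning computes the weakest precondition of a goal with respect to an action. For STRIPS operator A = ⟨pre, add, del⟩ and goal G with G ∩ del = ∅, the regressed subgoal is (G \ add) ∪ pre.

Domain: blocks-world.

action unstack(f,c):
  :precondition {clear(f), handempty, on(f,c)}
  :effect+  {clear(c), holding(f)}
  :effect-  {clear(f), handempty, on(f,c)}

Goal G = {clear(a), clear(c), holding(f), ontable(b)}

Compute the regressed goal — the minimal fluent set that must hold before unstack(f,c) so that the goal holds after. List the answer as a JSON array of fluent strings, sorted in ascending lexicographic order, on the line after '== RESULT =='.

Regress:
  G ∩ del = {}  (empty — regression defined)
  G \ add = {clear(a), clear(c), holding(f), ontable(b)} \ {clear(c), holding(f)} = {clear(a), ontable(b)}
  ∪ pre   = {clear(a), ontable(b)} ∪ {clear(f), handempty, on(f,c)}
          = {clear(a), clear(f), handempty, on(f,c), ontable(b)}

== RESULT ==
["clear(a)", "clear(f)", "handempty", "on(f,c)", "ontable(b)"]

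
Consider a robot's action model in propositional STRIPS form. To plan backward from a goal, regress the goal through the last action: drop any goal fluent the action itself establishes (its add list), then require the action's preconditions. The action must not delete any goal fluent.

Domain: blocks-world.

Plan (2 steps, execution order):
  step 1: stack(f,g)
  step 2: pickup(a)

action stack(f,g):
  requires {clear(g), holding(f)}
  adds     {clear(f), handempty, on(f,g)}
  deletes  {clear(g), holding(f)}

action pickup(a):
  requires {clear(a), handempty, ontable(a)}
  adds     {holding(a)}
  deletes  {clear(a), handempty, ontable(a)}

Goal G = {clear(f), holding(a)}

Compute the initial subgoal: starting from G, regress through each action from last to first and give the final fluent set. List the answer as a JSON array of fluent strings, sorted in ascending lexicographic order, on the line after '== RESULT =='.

Regress step by step:
  through step 2 (pickup(a)): drop {holding(a)}, keep {clear(f)}, require {clear(a), handempty, ontable(a)}
    → {clear(a), clear(f), handempty, ontable(a)}
  through step 1 (stack(f,g)): drop {clear(f), handempty}, keep {clear(a), ontable(a)}, require {clear(g), holding(f)}
    → {clear(a), clear(g), holding(f), ontable(a)}

== RESULT ==
["clear(a)", "clear(g)", "holding(f)", "ontable(a)"]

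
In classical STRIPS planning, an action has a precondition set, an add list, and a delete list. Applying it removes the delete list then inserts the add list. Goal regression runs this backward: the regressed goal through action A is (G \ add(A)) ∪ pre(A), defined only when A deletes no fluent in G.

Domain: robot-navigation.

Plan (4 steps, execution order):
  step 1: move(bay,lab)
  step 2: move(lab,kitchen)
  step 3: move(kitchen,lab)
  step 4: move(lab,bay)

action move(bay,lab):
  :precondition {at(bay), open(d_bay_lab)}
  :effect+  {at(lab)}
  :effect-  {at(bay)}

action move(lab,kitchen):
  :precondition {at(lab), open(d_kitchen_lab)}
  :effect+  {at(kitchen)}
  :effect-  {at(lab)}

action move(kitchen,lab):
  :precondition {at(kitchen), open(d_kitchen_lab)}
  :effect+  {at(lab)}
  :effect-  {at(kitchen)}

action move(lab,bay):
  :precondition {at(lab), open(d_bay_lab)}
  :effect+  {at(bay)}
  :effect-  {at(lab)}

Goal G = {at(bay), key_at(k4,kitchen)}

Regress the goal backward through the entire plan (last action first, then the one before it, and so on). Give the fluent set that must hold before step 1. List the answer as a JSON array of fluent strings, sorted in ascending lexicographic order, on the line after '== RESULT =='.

Work backward from the goal:
  through step 4 (move(lab,bay)): drop {at(bay)}, keep {key_at(k4,kitchen)}, require {at(lab), open(d_bay_lab)}
    → {at(lab), key_at(k4,kitchen), open(d_bay_lab)}
  through step 3 (move(kitchen,lab)): drop {at(lab)}, keep {key_at(k4,kitchen), open(d_bay_lab)}, require {at(kitchen), open(d_kitchen_lab)}
    → {at(kitchen), key_at(k4,kitchen), open(d_bay_lab), open(d_kitchen_lab)}
  through step 2 (move(lab,kitchen)): drop {at(kitchen)}, keep {key_at(k4,kitchen), open(d_bay_lab), open(d_kitchen_lab)}, require {at(lab), open(d_kitchen_lab)}
    → {at(lab), key_at(k4,kitchen), open(d_bay_lab), open(d_kitchen_lab)}
  through step 1 (move(bay,lab)): drop {at(lab)}, keep {key_at(k4,kitchen), open(d_bay_lab), open(d_kitchen_lab)}, require {at(bay), open(d_bay_lab)}
    → {at(bay), key_at(k4,kitchen), open(d_bay_lab), open(d_kitchen_lab)}

== RESULT ==
["at(bay)", "key_at(k4,kitchen)", "open(d_bay_lab)", "open(d_kitchen_lab)"]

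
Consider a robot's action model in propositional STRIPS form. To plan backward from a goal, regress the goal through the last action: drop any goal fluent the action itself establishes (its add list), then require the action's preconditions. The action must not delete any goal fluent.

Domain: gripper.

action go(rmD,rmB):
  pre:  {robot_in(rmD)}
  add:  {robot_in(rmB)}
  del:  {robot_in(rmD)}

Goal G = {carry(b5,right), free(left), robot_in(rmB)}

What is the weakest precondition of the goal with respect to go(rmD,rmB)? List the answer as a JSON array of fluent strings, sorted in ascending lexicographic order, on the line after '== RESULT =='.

Regress:
  G ∩ del = {}  (empty — regression defined)
  G \ add = {carry(b5,right), free(left), robot_in(rmB)} \ {robot_in(rmB)} = {carry(b5,right), free(left)}
  ∪ pre   = {carry(b5,right), free(left)} ∪ {robot_in(rmD)}
          = {carry(b5,right), free(left), robot_in(rmD)}

== RESULT ==
["carry(b5,right)", "free(left)", "robot_in(rmD)"]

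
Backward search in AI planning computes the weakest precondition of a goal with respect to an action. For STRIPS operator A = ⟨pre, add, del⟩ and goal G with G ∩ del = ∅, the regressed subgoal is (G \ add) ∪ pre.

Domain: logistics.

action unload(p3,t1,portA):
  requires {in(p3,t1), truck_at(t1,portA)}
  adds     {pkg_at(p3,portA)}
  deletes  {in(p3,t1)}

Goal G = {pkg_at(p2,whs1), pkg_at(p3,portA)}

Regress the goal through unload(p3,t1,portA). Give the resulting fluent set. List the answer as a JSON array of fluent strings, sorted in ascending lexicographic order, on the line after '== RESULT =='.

Regress:
  G ∩ del = {}  (empty — regression defined)
  G \ add = {pkg_at(p2,whs1), pkg_at(p3,portA)} \ {pkg_at(p3,portA)} = {pkg_at(p2,whs1)}
  ∪ pre   = {pkg_at(p2,whs1)} ∪ {in(p3,t1), truck_at(t1,portA)}
          = {in(p3,t1), pkg_at(p2,whs1), truck_at(t1,portA)}

== RESULT ==
["in(p3,t1)", "pkg_at(p2,whs1)", "truck_at(t1,portA)"]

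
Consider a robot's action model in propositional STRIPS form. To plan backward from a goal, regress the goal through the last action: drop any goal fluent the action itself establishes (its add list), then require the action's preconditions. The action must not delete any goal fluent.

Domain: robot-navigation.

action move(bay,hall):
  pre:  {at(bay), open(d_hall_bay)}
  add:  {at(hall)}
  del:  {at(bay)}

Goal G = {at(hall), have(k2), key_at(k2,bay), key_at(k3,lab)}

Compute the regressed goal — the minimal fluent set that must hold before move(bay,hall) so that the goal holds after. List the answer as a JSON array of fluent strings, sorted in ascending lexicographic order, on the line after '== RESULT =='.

Compute (G \ add) ∪ pre:
  G ∩ del = {}  (empty — regression defined)
  G \ add = {at(hall), have(k2), key_at(k2,bay), key_at(k3,lab)} \ {at(hall)} = {have(k2), key_at(k2,bay), key_at(k3,lab)}
  ∪ pre   = {have(k2), key_at(k2,bay), key_at(k3,lab)} ∪ {at(bay), open(d_hall_bay)}
          = {at(bay), have(k2), key_at(k2,bay), key_at(k3,lab), open(d_hall_bay)}

== RESULT ==
["at(bay)", "have(k2)", "key_at(k2,bay)", "key_at(k3,lab)", "open(d_hall_bay)"]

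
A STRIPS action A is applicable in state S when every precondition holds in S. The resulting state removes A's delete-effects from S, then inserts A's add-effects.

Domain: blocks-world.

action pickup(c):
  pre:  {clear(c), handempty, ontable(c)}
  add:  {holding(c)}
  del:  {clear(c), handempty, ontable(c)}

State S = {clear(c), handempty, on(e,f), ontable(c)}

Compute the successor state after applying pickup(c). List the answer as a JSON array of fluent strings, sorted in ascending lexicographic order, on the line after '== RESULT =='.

Compute (S \ del) ∪ add:
  pre ⊆ S: {clear(c), handempty, ontable(c)} ⊆ S  — applicable
  S \ del = {on(e,f)}
  ∪ add   = {holding(c), on(e,f)}

== RESULT ==
["holding(c)", "on(e,f)"]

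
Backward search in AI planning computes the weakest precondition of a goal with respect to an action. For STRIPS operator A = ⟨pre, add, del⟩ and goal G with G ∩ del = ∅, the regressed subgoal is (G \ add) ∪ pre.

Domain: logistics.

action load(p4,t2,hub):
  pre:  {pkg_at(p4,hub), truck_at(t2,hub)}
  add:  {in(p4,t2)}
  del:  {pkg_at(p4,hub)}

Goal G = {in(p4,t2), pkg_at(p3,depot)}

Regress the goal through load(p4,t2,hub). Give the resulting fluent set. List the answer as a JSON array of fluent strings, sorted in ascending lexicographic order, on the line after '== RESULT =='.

Regress:
  G ∩ del = {}  (empty — regression defined)
  G \ add = {in(p4,t2), pkg_at(p3,depot)} \ {in(p4,t2)} = {pkg_at(p3,depot)}
  ∪ pre   = {pkg_at(p3,depot)} ∪ {pkg_at(p4,hub), truck_at(t2,hub)}
          = {pkg_at(p3,depot), pkg_at(p4,hub), truck_at(t2,hub)}

== RESULT ==
["pkg_at(p3,depot)", "pkg_at(p4,hub)", "truck_at(t2,hub)"]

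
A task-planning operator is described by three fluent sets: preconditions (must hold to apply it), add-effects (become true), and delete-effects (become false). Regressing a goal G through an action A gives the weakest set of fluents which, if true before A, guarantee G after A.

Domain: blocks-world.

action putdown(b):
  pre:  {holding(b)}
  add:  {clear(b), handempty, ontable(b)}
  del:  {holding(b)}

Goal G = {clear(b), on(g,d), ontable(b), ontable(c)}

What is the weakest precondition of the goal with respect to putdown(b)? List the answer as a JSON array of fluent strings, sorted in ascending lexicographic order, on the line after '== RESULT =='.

Regress:
  G ∩ del = {}  (empty — regression defined)
  G \ add = {clear(b), on(g,d), ontable(b), ontable(c)} \ {clear(b), handempty, ontable(b)} = {on(g,d), ontable(c)}
  ∪ pre   = {on(g,d), ontable(c)} ∪ {holding(b)}
          = {holding(b), on(g,d), ontable(c)}

== RESULT ==
["holding(b)", "on(g,d)", "ontable(c)"]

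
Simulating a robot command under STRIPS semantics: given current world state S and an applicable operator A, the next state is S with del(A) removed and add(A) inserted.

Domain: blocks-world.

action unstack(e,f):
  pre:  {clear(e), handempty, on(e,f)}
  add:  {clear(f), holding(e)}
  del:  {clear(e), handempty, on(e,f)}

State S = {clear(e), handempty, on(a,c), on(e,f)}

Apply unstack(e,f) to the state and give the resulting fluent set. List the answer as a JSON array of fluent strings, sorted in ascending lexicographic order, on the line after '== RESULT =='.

Progress:
  pre ⊆ S: {clear(e), handempty, on(e,f)} ⊆ S  — applicable
  S \ del = {on(a,c)}
  ∪ add   = {clear(f), holding(e), on(a,c)}

== RESULT ==
["clear(f)", "holding(e)", "on(a,c)"]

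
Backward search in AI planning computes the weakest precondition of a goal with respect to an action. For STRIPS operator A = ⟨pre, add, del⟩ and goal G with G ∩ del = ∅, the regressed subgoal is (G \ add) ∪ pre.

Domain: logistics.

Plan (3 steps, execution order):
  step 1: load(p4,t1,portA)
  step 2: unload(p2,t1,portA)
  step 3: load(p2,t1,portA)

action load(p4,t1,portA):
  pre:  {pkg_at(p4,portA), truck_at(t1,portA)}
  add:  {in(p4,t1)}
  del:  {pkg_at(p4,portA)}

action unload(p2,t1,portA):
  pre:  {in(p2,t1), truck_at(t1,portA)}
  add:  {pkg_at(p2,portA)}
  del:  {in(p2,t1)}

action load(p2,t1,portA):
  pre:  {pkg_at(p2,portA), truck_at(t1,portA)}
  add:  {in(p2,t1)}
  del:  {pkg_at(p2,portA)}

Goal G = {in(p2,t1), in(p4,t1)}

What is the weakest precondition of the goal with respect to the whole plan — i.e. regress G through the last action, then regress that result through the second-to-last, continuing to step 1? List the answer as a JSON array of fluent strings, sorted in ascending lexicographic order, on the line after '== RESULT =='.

Regress step by step:
  through step 3 (load(p2,t1,portA)): drop {in(p2,t1)}, keep {in(p4,t1)}, require {pkg_at(p2,portA), truck_at(t1,portA)}
    → {in(p4,t1), pkg_at(p2,portA), truck_at(t1,portA)}
  through step 2 (unload(p2,t1,portA)): drop {pkg_at(p2,portA)}, keep {in(p4,t1), truck_at(t1,portA)}, require {in(p2,t1), truck_at(t1,portA)}
    → {in(p2,t1), in(p4,t1), truck_at(t1,portA)}
  through step 1 (load(p4,t1,portA)): drop {in(p4,t1)}, keep {in(p2,t1), truck_at(t1,portA)}, require {pkg_at(p4,portA), truck_at(t1,portA)}
    → {in(p2,t1), pkg_at(p4,portA), truck_at(t1,portA)}

== RESULT ==
["in(p2,t1)", "pkg_at(p4,portA)", "truck_at(t1,portA)"]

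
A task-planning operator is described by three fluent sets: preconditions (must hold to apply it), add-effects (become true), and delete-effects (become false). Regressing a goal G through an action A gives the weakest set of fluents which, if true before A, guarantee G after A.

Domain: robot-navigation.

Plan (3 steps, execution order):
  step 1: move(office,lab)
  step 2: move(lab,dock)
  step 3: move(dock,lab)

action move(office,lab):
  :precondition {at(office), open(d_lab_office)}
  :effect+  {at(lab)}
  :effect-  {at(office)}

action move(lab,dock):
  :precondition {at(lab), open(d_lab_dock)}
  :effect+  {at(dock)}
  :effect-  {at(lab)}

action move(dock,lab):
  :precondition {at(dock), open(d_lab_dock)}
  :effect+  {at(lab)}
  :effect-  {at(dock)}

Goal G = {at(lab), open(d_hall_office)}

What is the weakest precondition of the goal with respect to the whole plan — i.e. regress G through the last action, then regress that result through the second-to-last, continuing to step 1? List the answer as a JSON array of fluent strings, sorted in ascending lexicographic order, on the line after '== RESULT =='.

Regress step by step:
  through step 3 (move(dock,lab)): drop {at(lab)}, keep {open(d_hall_office)}, require {at(dock), open(d_lab_dock)}
    → {at(dock), open(d_hall_office), open(d_lab_dock)}
  through step 2 (move(lab,dock)): drop {at(dock)}, keep {open(d_hall_office), open(d_lab_dock)}, require {at(lab), open(d_lab_dock)}
    → {at(lab), open(d_hall_office), open(d_lab_dock)}
  through step 1 (move(office,lab)): drop {at(lab)}, keep {open(d_hall_office), open(d_lab_dock)}, require {at(office), open(d_lab_office)}
    → {at(office), open(d_hall_office), open(d_lab_dock), open(d_lab_office)}

== RESULT ==
["at(office)", "open(d_hall_office)", "open(d_lab_dock)", "open(d_lab_office)"]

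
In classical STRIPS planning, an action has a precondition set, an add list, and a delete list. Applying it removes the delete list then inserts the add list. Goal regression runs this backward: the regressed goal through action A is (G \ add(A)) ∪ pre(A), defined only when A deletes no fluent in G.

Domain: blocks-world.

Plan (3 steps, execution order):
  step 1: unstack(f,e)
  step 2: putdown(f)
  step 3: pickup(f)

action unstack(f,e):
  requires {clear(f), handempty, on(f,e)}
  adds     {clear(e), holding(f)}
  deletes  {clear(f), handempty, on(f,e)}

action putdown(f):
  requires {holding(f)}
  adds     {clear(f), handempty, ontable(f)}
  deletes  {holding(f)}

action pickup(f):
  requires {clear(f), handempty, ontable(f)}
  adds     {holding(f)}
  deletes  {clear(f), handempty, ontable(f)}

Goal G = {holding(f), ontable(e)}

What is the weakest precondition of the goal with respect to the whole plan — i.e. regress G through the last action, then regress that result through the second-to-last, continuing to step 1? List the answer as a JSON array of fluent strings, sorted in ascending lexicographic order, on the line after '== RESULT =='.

Regress step by step:
  through step 3 (pickup(f)): drop {holding(f)}, keep {ontable(e)}, require {clear(f), handempty, ontable(f)}
    → {clear(f), handempty, ontable(e), ontable(f)}
  through step 2 (putdown(f)): drop {clear(f), handempty, ontable(f)}, keep {ontable(e)}, require {holding(f)}
    → {holding(f), ontable(e)}
  through step 1 (unstack(f,e)): drop {holding(f)}, keep {ontable(e)}, require {clear(f), handempty, on(f,e)}
    → {clear(f), handempty, on(f,e), ontable(e)}

== RESULT ==
["clear(f)", "handempty", "on(f,e)", "ontable(e)"]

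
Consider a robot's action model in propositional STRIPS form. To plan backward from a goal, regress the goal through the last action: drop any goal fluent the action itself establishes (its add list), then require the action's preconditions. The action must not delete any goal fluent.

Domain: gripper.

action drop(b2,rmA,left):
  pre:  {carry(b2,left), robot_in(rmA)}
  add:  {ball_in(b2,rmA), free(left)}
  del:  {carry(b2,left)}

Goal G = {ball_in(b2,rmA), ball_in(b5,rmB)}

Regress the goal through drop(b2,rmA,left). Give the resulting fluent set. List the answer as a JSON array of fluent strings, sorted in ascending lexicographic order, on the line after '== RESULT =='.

Compute (G \ add) ∪ pre:
  G ∩ del = {}  (empty — regression defined)
  G \ add = {ball_in(b2,rmA), ball_in(b5,rmB)} \ {ball_in(b2,rmA), free(left)} = {ball_in(b5,rmB)}
  ∪ pre   = {ball_in(b5,rmB)} ∪ {carry(b2,left), robot_in(rmA)}
          = {ball_in(b5,rmB), carry(b2,left), robot_in(rmA)}

== RESULT ==
["ball_in(b5,rmB)", "carry(b2,left)", "robot_in(rmA)"]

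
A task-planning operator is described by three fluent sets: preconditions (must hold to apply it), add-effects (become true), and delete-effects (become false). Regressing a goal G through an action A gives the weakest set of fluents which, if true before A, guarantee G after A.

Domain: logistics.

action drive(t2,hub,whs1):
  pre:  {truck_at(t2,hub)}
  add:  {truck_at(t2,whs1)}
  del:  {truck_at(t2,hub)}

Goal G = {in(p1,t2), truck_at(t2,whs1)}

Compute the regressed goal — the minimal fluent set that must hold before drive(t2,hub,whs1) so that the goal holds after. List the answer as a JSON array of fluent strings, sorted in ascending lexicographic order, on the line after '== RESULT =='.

Compute (G \ add) ∪ pre:
  G ∩ del = {}  (empty — regression defined)
  G \ add = {in(p1,t2), truck_at(t2,whs1)} \ {truck_at(t2,whs1)} = {in(p1,t2)}
  ∪ pre   = {in(p1,t2)} ∪ {truck_at(t2,hub)}
          = {in(p1,t2), truck_at(t2,hub)}

== RESULT ==
["in(p1,t2)", "truck_at(t2,hub)"]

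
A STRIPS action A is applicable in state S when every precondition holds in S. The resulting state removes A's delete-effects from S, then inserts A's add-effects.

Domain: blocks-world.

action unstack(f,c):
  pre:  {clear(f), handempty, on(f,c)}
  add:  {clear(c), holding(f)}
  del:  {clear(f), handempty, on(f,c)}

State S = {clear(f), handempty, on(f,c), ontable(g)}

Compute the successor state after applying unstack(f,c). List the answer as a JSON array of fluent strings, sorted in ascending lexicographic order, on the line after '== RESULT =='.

Progress:
  pre ⊆ S: {clear(f), handempty, on(f,c)} ⊆ S  — applicable
  S \ del = {ontable(g)}
  ∪ add   = {clear(c), holding(f), ontable(g)}

== RESULT ==
["clear(c)", "holding(f)", "ontable(g)"]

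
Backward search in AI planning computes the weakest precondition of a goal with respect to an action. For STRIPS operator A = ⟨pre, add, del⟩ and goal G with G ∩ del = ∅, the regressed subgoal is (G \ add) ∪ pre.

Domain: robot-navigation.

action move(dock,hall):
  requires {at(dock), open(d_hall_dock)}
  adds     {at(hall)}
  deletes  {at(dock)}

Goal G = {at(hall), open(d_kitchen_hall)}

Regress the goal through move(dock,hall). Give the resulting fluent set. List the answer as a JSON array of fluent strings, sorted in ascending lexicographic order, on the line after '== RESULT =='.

Compute (G \ add) ∪ pre:
  G ∩ del = {}  (empty — regression defined)
  G \ add = {at(hall), open(d_kitchen_hall)} \ {at(hall)} = {open(d_kitchen_hall)}
  ∪ pre   = {open(d_kitchen_hall)} ∪ {at(dock), open(d_hall_dock)}
          = {at(dock), open(d_hall_dock), open(d_kitchen_hall)}

== RESULT ==
["at(dock)", "open(d_hall_dock)", "open(d_kitchen_hall)"]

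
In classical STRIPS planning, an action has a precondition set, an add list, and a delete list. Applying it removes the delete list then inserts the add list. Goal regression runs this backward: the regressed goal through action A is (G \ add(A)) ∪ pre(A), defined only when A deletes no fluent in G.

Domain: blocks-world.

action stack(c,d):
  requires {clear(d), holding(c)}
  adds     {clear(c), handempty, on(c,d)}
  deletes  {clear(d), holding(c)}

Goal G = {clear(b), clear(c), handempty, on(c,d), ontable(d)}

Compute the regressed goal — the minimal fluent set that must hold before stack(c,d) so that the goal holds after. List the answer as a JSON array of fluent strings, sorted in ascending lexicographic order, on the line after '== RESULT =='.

Regress:
  G ∩ del = {}  (empty — regression defined)
  G \ add = {clear(b), clear(c), handempty, on(c,d), ontable(d)} \ {clear(c), handempty, on(c,d)} = {clear(b), ontable(d)}
  ∪ pre   = {clear(b), ontable(d)} ∪ {clear(d), holding(c)}
          = {clear(b), clear(d), holding(c), ontable(d)}

== RESULT ==
["clear(b)", "clear(d)", "holding(c)", "ontable(d)"]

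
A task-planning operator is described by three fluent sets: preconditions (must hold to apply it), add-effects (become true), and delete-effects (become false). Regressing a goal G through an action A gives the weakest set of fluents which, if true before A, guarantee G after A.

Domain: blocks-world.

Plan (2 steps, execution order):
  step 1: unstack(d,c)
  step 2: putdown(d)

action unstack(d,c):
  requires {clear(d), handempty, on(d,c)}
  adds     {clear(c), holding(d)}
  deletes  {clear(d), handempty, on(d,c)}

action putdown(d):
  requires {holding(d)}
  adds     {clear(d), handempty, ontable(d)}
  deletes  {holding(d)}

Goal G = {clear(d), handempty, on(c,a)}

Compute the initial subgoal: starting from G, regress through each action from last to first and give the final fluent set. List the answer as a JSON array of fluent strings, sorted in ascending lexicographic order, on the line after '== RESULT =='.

Regress step by step:
  through step 2 (putdown(d)): drop {clear(d), handempty}, keep {on(c,a)}, require {holding(d)}
    → {holding(d), on(c,a)}
  through step 1 (unstack(d,c)): drop {holding(d)}, keep {on(c,a)}, require {clear(d), handempty, on(d,c)}
    → {clear(d), handempty, on(c,a), on(d,c)}

== RESULT ==
["clear(d)", "handempty", "on(c,a)", "on(d,c)"]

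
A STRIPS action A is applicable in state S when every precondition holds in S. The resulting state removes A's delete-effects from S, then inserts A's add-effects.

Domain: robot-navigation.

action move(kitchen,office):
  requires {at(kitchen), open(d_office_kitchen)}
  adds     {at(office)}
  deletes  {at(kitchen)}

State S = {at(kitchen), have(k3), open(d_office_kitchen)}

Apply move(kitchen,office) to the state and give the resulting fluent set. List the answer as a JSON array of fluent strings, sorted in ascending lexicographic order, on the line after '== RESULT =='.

Progress:
  pre ⊆ S: {at(kitchen), open(d_office_kitchen)} ⊆ S  — applicable
  S \ del = {have(k3), open(d_office_kitchen)}
  ∪ add   = {at(office), have(k3), open(d_office_kitchen)}

== RESULT ==
["at(office)", "have(k3)", "open(d_office_kitchen)"]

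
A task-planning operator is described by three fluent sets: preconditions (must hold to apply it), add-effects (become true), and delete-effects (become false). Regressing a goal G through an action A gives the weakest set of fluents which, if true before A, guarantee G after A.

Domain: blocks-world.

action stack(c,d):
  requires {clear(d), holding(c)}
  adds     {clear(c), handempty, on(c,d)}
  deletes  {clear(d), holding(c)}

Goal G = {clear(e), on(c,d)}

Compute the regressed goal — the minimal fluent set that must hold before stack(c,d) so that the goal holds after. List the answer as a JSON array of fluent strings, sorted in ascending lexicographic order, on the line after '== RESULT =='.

Compute (G \ add) ∪ pre:
  G ∩ del = {}  (empty — regression defined)
  G \ add = {clear(e), on(c,d)} \ {clear(c), handempty, on(c,d)} = {clear(e)}
  ∪ pre   = {clear(e)} ∪ {clear(d), holding(c)}
          = {clear(d), clear(e), holding(c)}

== RESULT ==
["clear(d)", "clear(e)", "holding(c)"]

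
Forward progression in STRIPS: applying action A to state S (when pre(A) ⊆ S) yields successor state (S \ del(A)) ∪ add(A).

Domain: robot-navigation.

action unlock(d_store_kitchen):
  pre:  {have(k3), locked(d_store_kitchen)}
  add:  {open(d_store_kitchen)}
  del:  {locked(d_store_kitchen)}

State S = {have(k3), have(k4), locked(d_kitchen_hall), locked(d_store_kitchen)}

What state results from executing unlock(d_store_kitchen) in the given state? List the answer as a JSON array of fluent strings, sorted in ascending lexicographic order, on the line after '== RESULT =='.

Compute (S \ del) ∪ add:
  pre ⊆ S: {have(k3), locked(d_store_kitchen)} ⊆ S  — applicable
  S \ del = {have(k3), have(k4), locked(d_kitchen_hall)}
  ∪ add   = {have(k3), have(k4), locked(d_kitchen_hall), open(d_store_kitchen)}

== RESULT ==
["have(k3)", "have(k4)", "locked(d_kitchen_hall)", "open(d_store_kitchen)"]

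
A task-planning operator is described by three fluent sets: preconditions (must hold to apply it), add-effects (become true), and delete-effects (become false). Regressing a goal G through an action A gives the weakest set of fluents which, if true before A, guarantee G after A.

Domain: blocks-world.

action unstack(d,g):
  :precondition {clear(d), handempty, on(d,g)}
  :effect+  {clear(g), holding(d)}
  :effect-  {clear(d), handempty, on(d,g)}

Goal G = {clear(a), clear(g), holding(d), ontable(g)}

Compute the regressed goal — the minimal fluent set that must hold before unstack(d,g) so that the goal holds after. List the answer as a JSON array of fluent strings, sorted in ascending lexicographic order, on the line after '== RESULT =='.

Regress:
  G ∩ del = {}  (empty — regression defined)
  G \ add = {clear(a), clear(g), holding(d), ontable(g)} \ {clear(g), holding(d)} = {clear(a), ontable(g)}
  ∪ pre   = {clear(a), ontable(g)} ∪ {clear(d), handempty, on(d,g)}
          = {clear(a), clear(d), handempty, on(d,g), ontable(g)}

== RESULT ==
["clear(a)", "clear(d)", "handempty", "on(d,g)", "ontable(g)"]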